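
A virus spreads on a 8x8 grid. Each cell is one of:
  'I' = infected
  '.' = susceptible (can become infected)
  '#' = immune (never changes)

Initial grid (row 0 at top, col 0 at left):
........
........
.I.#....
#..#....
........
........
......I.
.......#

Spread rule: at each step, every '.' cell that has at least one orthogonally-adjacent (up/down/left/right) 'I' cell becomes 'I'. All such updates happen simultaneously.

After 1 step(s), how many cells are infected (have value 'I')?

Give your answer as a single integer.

Answer: 10

Derivation:
Step 0 (initial): 2 infected
Step 1: +8 new -> 10 infected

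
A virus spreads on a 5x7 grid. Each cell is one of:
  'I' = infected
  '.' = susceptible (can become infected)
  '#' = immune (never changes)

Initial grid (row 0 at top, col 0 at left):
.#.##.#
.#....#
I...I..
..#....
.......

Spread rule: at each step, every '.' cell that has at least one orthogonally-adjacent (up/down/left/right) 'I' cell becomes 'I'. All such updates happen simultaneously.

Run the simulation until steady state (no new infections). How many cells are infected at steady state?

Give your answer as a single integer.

Answer: 28

Derivation:
Step 0 (initial): 2 infected
Step 1: +7 new -> 9 infected
Step 2: +10 new -> 19 infected
Step 3: +6 new -> 25 infected
Step 4: +3 new -> 28 infected
Step 5: +0 new -> 28 infected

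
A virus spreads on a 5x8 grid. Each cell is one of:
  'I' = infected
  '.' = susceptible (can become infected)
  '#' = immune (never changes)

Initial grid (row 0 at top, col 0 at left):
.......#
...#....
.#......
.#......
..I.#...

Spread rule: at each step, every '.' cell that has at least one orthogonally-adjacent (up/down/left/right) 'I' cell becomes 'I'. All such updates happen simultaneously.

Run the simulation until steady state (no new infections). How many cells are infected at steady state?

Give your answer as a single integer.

Step 0 (initial): 1 infected
Step 1: +3 new -> 4 infected
Step 2: +3 new -> 7 infected
Step 3: +4 new -> 11 infected
Step 4: +5 new -> 16 infected
Step 5: +7 new -> 23 infected
Step 6: +6 new -> 29 infected
Step 7: +4 new -> 33 infected
Step 8: +2 new -> 35 infected
Step 9: +0 new -> 35 infected

Answer: 35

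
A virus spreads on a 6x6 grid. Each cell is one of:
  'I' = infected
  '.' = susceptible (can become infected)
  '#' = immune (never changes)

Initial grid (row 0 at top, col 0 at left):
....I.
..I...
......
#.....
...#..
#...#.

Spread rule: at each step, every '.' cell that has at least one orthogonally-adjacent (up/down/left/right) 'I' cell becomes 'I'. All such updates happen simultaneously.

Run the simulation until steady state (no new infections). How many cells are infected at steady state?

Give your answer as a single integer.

Answer: 32

Derivation:
Step 0 (initial): 2 infected
Step 1: +7 new -> 9 infected
Step 2: +7 new -> 16 infected
Step 3: +7 new -> 23 infected
Step 4: +4 new -> 27 infected
Step 5: +4 new -> 31 infected
Step 6: +1 new -> 32 infected
Step 7: +0 new -> 32 infected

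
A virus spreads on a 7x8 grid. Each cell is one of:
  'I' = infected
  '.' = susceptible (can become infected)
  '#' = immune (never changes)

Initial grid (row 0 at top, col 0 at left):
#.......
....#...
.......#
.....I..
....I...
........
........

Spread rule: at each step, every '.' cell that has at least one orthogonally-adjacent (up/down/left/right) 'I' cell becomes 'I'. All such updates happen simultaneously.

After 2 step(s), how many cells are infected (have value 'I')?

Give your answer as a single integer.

Step 0 (initial): 2 infected
Step 1: +6 new -> 8 infected
Step 2: +10 new -> 18 infected

Answer: 18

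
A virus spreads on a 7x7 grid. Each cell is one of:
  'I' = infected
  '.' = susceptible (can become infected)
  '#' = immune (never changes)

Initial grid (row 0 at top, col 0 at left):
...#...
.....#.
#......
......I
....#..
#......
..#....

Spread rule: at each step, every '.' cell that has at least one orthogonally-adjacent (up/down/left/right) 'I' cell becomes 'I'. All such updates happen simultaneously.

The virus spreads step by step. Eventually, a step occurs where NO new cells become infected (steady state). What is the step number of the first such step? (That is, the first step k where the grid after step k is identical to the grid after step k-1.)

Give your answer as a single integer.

Step 0 (initial): 1 infected
Step 1: +3 new -> 4 infected
Step 2: +5 new -> 9 infected
Step 3: +5 new -> 14 infected
Step 4: +7 new -> 21 infected
Step 5: +7 new -> 28 infected
Step 6: +6 new -> 34 infected
Step 7: +4 new -> 38 infected
Step 8: +3 new -> 41 infected
Step 9: +2 new -> 43 infected
Step 10: +0 new -> 43 infected

Answer: 10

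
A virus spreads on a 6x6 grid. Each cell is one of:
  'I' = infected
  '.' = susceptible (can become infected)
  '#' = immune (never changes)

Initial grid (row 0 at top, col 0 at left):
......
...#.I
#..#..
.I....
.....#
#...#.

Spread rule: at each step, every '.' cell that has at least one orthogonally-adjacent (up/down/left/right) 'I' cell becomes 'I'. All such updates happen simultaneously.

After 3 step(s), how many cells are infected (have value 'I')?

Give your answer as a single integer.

Answer: 25

Derivation:
Step 0 (initial): 2 infected
Step 1: +7 new -> 9 infected
Step 2: +9 new -> 18 infected
Step 3: +7 new -> 25 infected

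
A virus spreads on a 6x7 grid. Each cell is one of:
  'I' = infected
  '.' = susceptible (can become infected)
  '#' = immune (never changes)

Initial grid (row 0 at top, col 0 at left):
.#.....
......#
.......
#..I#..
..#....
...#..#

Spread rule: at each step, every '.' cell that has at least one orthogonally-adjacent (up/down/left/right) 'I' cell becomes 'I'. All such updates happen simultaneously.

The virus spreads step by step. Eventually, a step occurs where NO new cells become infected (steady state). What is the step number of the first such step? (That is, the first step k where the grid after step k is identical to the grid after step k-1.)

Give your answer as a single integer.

Step 0 (initial): 1 infected
Step 1: +3 new -> 4 infected
Step 2: +5 new -> 9 infected
Step 3: +8 new -> 17 infected
Step 4: +11 new -> 28 infected
Step 5: +5 new -> 33 infected
Step 6: +2 new -> 35 infected
Step 7: +0 new -> 35 infected

Answer: 7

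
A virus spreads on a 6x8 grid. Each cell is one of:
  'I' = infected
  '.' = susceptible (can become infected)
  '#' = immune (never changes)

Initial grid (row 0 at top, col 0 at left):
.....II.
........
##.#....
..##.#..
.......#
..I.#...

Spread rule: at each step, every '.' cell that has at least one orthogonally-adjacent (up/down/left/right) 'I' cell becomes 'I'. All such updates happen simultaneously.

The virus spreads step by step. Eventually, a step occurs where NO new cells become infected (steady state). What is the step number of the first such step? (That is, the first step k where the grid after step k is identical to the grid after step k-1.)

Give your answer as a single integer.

Step 0 (initial): 3 infected
Step 1: +7 new -> 10 infected
Step 2: +8 new -> 18 infected
Step 3: +8 new -> 26 infected
Step 4: +7 new -> 33 infected
Step 5: +5 new -> 38 infected
Step 6: +2 new -> 40 infected
Step 7: +0 new -> 40 infected

Answer: 7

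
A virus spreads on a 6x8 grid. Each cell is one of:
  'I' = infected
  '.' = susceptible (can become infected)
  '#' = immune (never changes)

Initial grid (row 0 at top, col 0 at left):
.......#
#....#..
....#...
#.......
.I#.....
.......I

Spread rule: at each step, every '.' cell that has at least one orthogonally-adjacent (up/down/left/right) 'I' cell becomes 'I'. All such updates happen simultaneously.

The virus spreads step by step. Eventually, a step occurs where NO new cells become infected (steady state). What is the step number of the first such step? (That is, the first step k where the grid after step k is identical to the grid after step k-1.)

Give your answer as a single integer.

Step 0 (initial): 2 infected
Step 1: +5 new -> 7 infected
Step 2: +7 new -> 14 infected
Step 3: +9 new -> 23 infected
Step 4: +9 new -> 32 infected
Step 5: +5 new -> 37 infected
Step 6: +3 new -> 40 infected
Step 7: +2 new -> 42 infected
Step 8: +0 new -> 42 infected

Answer: 8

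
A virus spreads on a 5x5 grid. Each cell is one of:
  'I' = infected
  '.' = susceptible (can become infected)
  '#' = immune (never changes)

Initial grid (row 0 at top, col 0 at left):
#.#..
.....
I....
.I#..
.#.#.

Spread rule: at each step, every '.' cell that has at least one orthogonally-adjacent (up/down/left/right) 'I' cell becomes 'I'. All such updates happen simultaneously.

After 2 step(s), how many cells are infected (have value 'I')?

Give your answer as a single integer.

Step 0 (initial): 2 infected
Step 1: +3 new -> 5 infected
Step 2: +3 new -> 8 infected

Answer: 8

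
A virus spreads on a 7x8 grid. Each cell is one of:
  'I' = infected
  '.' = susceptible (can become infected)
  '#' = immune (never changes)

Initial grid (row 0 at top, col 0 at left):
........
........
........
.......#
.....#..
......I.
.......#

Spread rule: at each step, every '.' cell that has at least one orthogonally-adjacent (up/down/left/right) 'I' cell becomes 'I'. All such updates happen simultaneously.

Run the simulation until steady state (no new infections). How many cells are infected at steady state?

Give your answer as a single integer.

Answer: 53

Derivation:
Step 0 (initial): 1 infected
Step 1: +4 new -> 5 infected
Step 2: +4 new -> 9 infected
Step 3: +5 new -> 14 infected
Step 4: +7 new -> 21 infected
Step 5: +8 new -> 29 infected
Step 6: +8 new -> 37 infected
Step 7: +6 new -> 43 infected
Step 8: +4 new -> 47 infected
Step 9: +3 new -> 50 infected
Step 10: +2 new -> 52 infected
Step 11: +1 new -> 53 infected
Step 12: +0 new -> 53 infected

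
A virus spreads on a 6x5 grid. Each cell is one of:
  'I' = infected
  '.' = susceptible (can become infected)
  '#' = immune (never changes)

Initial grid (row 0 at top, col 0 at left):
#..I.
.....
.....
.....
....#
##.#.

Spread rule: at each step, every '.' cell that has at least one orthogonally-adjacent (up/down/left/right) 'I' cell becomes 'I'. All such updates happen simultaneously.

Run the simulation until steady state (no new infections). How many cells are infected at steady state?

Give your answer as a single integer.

Answer: 24

Derivation:
Step 0 (initial): 1 infected
Step 1: +3 new -> 4 infected
Step 2: +4 new -> 8 infected
Step 3: +4 new -> 12 infected
Step 4: +5 new -> 17 infected
Step 5: +3 new -> 20 infected
Step 6: +3 new -> 23 infected
Step 7: +1 new -> 24 infected
Step 8: +0 new -> 24 infected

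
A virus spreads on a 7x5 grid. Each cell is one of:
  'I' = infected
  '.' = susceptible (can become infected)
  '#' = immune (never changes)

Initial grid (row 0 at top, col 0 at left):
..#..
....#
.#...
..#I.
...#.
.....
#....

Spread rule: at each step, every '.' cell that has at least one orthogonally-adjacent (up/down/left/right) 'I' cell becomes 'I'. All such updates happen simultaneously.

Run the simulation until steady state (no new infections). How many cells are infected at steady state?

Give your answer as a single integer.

Step 0 (initial): 1 infected
Step 1: +2 new -> 3 infected
Step 2: +4 new -> 7 infected
Step 3: +3 new -> 10 infected
Step 4: +4 new -> 14 infected
Step 5: +4 new -> 18 infected
Step 6: +5 new -> 23 infected
Step 7: +4 new -> 27 infected
Step 8: +2 new -> 29 infected
Step 9: +0 new -> 29 infected

Answer: 29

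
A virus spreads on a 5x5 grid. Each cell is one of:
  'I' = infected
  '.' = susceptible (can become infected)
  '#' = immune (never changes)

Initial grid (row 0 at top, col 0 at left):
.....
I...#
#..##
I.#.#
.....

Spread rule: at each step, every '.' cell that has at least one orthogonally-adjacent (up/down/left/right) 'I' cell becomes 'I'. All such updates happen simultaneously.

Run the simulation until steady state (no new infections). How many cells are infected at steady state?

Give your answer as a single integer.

Answer: 19

Derivation:
Step 0 (initial): 2 infected
Step 1: +4 new -> 6 infected
Step 2: +4 new -> 10 infected
Step 3: +4 new -> 14 infected
Step 4: +2 new -> 16 infected
Step 5: +3 new -> 19 infected
Step 6: +0 new -> 19 infected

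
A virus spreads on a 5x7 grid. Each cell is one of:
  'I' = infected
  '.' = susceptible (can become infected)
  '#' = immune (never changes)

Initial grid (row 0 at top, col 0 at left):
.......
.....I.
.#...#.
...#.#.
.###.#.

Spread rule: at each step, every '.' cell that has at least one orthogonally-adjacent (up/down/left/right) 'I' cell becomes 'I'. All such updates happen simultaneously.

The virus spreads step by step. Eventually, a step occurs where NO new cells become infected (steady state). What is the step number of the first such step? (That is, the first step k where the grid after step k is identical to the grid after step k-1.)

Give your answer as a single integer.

Answer: 9

Derivation:
Step 0 (initial): 1 infected
Step 1: +3 new -> 4 infected
Step 2: +5 new -> 9 infected
Step 3: +5 new -> 14 infected
Step 4: +5 new -> 19 infected
Step 5: +3 new -> 22 infected
Step 6: +3 new -> 25 infected
Step 7: +1 new -> 26 infected
Step 8: +1 new -> 27 infected
Step 9: +0 new -> 27 infected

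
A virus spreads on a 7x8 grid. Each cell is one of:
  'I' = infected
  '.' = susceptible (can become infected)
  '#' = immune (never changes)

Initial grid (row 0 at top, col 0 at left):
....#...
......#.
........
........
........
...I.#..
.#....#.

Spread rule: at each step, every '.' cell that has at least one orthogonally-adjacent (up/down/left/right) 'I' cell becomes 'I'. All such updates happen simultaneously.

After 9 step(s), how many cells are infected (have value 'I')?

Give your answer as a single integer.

Step 0 (initial): 1 infected
Step 1: +4 new -> 5 infected
Step 2: +6 new -> 11 infected
Step 3: +7 new -> 18 infected
Step 4: +8 new -> 26 infected
Step 5: +9 new -> 35 infected
Step 6: +7 new -> 42 infected
Step 7: +5 new -> 47 infected
Step 8: +3 new -> 50 infected
Step 9: +1 new -> 51 infected

Answer: 51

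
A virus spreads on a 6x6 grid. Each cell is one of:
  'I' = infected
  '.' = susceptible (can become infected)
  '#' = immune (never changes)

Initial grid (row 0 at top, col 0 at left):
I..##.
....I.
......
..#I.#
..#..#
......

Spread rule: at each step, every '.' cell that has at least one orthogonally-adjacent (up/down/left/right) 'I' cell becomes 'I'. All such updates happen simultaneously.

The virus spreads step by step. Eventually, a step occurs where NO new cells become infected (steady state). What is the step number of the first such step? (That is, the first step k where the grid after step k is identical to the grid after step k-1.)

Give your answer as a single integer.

Answer: 6

Derivation:
Step 0 (initial): 3 infected
Step 1: +8 new -> 11 infected
Step 2: +9 new -> 20 infected
Step 3: +4 new -> 24 infected
Step 4: +4 new -> 28 infected
Step 5: +2 new -> 30 infected
Step 6: +0 new -> 30 infected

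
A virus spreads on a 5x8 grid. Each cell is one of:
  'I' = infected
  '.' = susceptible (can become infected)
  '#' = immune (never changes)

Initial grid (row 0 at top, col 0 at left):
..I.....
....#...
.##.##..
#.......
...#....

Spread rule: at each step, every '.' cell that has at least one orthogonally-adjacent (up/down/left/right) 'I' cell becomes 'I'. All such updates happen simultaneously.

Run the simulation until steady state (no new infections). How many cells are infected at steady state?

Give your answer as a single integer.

Step 0 (initial): 1 infected
Step 1: +3 new -> 4 infected
Step 2: +4 new -> 8 infected
Step 3: +3 new -> 11 infected
Step 4: +4 new -> 15 infected
Step 5: +4 new -> 19 infected
Step 6: +6 new -> 25 infected
Step 7: +4 new -> 29 infected
Step 8: +3 new -> 32 infected
Step 9: +1 new -> 33 infected
Step 10: +0 new -> 33 infected

Answer: 33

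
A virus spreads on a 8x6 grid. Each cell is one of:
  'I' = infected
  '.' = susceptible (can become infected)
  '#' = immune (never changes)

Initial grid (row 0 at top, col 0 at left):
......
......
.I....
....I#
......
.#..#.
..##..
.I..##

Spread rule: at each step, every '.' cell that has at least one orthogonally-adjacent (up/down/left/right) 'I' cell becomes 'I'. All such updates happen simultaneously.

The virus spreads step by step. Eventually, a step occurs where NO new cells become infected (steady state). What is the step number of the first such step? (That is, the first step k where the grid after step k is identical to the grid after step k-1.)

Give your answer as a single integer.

Answer: 6

Derivation:
Step 0 (initial): 3 infected
Step 1: +10 new -> 13 infected
Step 2: +13 new -> 26 infected
Step 3: +10 new -> 36 infected
Step 4: +4 new -> 40 infected
Step 5: +1 new -> 41 infected
Step 6: +0 new -> 41 infected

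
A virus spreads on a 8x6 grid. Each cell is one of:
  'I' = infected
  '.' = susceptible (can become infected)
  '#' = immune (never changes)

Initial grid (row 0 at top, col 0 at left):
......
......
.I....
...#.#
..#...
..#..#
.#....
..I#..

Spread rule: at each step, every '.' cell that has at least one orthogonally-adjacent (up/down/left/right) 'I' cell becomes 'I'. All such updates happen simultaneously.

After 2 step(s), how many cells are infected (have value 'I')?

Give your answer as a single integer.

Step 0 (initial): 2 infected
Step 1: +6 new -> 8 infected
Step 2: +9 new -> 17 infected

Answer: 17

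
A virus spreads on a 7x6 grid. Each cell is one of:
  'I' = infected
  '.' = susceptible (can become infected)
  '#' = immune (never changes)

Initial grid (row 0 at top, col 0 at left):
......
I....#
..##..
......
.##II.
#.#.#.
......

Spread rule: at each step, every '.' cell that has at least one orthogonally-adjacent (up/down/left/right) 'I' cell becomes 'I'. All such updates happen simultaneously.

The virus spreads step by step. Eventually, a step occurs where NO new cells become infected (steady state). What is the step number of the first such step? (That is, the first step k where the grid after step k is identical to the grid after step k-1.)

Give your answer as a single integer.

Step 0 (initial): 3 infected
Step 1: +7 new -> 10 infected
Step 2: +9 new -> 19 infected
Step 3: +9 new -> 28 infected
Step 4: +3 new -> 31 infected
Step 5: +3 new -> 34 infected
Step 6: +0 new -> 34 infected

Answer: 6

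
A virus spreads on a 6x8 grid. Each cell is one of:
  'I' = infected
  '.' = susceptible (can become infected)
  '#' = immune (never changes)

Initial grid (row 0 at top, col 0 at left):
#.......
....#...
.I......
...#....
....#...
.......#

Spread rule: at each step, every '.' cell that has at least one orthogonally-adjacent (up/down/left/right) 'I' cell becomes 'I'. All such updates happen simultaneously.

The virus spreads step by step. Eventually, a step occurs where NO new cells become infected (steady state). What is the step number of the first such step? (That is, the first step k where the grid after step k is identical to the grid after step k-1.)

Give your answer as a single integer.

Answer: 9

Derivation:
Step 0 (initial): 1 infected
Step 1: +4 new -> 5 infected
Step 2: +7 new -> 12 infected
Step 3: +6 new -> 18 infected
Step 4: +6 new -> 24 infected
Step 5: +5 new -> 29 infected
Step 6: +6 new -> 35 infected
Step 7: +5 new -> 40 infected
Step 8: +3 new -> 43 infected
Step 9: +0 new -> 43 infected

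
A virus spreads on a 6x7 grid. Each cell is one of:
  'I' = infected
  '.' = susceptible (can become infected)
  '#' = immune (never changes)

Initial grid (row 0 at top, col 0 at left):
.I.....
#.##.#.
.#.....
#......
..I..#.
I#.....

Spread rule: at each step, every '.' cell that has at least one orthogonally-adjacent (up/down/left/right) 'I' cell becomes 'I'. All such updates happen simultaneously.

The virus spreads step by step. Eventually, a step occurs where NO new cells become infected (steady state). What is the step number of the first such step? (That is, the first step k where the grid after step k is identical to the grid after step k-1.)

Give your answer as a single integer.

Answer: 7

Derivation:
Step 0 (initial): 3 infected
Step 1: +8 new -> 11 infected
Step 2: +6 new -> 17 infected
Step 3: +4 new -> 21 infected
Step 4: +5 new -> 26 infected
Step 5: +4 new -> 30 infected
Step 6: +3 new -> 33 infected
Step 7: +0 new -> 33 infected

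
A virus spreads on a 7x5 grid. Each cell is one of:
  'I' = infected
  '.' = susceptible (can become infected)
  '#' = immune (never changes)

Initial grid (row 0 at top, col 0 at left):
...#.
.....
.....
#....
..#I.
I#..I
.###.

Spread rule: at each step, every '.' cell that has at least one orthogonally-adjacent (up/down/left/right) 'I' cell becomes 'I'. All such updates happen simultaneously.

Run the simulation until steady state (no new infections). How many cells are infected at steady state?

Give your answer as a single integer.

Step 0 (initial): 3 infected
Step 1: +6 new -> 9 infected
Step 2: +5 new -> 14 infected
Step 3: +4 new -> 18 infected
Step 4: +3 new -> 21 infected
Step 5: +4 new -> 25 infected
Step 6: +2 new -> 27 infected
Step 7: +1 new -> 28 infected
Step 8: +0 new -> 28 infected

Answer: 28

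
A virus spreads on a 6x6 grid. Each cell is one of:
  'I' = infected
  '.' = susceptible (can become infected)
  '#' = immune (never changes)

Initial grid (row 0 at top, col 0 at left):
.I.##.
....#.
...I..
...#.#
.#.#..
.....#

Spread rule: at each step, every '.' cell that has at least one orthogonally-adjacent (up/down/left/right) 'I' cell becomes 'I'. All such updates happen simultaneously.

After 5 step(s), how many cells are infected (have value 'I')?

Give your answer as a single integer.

Answer: 27

Derivation:
Step 0 (initial): 2 infected
Step 1: +6 new -> 8 infected
Step 2: +6 new -> 14 infected
Step 3: +5 new -> 19 infected
Step 4: +5 new -> 24 infected
Step 5: +3 new -> 27 infected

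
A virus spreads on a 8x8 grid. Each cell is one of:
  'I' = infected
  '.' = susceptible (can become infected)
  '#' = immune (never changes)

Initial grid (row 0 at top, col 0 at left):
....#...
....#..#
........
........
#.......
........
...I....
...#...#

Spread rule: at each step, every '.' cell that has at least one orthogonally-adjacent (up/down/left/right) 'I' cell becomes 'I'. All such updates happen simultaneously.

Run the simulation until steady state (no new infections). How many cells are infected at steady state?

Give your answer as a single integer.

Step 0 (initial): 1 infected
Step 1: +3 new -> 4 infected
Step 2: +7 new -> 11 infected
Step 3: +9 new -> 20 infected
Step 4: +10 new -> 30 infected
Step 5: +7 new -> 37 infected
Step 6: +7 new -> 44 infected
Step 7: +6 new -> 50 infected
Step 8: +5 new -> 55 infected
Step 9: +2 new -> 57 infected
Step 10: +1 new -> 58 infected
Step 11: +0 new -> 58 infected

Answer: 58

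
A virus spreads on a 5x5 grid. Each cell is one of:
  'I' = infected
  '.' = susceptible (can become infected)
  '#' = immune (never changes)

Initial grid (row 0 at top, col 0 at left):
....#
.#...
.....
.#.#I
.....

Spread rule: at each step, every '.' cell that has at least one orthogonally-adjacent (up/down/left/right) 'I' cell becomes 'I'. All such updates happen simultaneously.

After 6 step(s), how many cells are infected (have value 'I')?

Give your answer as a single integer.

Step 0 (initial): 1 infected
Step 1: +2 new -> 3 infected
Step 2: +3 new -> 6 infected
Step 3: +3 new -> 9 infected
Step 4: +5 new -> 14 infected
Step 5: +3 new -> 17 infected
Step 6: +3 new -> 20 infected

Answer: 20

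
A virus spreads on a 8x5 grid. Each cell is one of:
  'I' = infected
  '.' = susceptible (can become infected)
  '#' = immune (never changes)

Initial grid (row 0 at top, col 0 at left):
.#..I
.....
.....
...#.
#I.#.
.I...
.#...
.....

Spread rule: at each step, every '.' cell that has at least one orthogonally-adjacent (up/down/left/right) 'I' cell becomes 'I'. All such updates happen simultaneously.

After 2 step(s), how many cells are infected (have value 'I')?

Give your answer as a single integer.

Answer: 18

Derivation:
Step 0 (initial): 3 infected
Step 1: +6 new -> 9 infected
Step 2: +9 new -> 18 infected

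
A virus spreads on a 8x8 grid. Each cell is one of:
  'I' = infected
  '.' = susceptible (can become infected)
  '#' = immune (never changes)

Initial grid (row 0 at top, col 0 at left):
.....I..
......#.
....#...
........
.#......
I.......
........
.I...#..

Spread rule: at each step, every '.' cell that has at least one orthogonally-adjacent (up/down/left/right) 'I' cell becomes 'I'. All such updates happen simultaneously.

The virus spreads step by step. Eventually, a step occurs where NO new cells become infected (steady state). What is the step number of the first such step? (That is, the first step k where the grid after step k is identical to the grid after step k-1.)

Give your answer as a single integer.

Answer: 9

Derivation:
Step 0 (initial): 3 infected
Step 1: +9 new -> 12 infected
Step 2: +8 new -> 20 infected
Step 3: +11 new -> 31 infected
Step 4: +13 new -> 44 infected
Step 5: +9 new -> 53 infected
Step 6: +3 new -> 56 infected
Step 7: +3 new -> 59 infected
Step 8: +1 new -> 60 infected
Step 9: +0 new -> 60 infected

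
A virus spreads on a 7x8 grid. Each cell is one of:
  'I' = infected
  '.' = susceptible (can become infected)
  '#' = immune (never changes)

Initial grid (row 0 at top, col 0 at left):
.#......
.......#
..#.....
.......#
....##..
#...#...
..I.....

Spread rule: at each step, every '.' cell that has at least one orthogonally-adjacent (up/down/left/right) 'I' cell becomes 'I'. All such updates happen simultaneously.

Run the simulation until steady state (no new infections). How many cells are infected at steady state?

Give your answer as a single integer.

Answer: 48

Derivation:
Step 0 (initial): 1 infected
Step 1: +3 new -> 4 infected
Step 2: +5 new -> 9 infected
Step 3: +4 new -> 13 infected
Step 4: +5 new -> 18 infected
Step 5: +6 new -> 24 infected
Step 6: +7 new -> 31 infected
Step 7: +7 new -> 38 infected
Step 8: +5 new -> 43 infected
Step 9: +3 new -> 46 infected
Step 10: +1 new -> 47 infected
Step 11: +1 new -> 48 infected
Step 12: +0 new -> 48 infected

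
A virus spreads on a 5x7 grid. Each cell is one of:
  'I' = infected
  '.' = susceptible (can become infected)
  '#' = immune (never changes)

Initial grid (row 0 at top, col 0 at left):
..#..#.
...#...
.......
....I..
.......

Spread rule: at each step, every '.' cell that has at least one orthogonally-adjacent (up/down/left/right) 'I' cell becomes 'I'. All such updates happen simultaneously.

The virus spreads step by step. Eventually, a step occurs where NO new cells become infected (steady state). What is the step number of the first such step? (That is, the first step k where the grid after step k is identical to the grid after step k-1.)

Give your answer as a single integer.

Answer: 8

Derivation:
Step 0 (initial): 1 infected
Step 1: +4 new -> 5 infected
Step 2: +7 new -> 12 infected
Step 3: +7 new -> 19 infected
Step 4: +6 new -> 25 infected
Step 5: +4 new -> 29 infected
Step 6: +2 new -> 31 infected
Step 7: +1 new -> 32 infected
Step 8: +0 new -> 32 infected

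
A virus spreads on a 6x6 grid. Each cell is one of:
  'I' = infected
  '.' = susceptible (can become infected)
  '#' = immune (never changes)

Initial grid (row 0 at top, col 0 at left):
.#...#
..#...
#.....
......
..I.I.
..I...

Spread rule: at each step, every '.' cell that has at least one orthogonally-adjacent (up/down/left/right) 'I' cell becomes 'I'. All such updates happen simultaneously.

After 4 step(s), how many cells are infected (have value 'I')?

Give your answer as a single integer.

Step 0 (initial): 3 infected
Step 1: +8 new -> 11 infected
Step 2: +8 new -> 19 infected
Step 3: +5 new -> 24 infected
Step 4: +4 new -> 28 infected

Answer: 28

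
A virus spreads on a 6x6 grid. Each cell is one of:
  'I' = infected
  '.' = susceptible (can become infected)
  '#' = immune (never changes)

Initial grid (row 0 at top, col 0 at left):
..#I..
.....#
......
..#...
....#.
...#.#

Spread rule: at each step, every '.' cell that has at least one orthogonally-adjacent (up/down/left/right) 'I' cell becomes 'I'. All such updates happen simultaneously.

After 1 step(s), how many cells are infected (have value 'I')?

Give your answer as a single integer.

Step 0 (initial): 1 infected
Step 1: +2 new -> 3 infected

Answer: 3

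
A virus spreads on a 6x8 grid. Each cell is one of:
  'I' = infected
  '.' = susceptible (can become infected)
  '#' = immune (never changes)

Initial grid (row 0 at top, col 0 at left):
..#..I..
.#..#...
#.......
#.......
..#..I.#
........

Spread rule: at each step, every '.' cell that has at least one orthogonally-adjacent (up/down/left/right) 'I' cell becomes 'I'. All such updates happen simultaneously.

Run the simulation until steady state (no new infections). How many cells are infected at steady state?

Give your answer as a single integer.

Answer: 38

Derivation:
Step 0 (initial): 2 infected
Step 1: +7 new -> 9 infected
Step 2: +9 new -> 18 infected
Step 3: +8 new -> 26 infected
Step 4: +5 new -> 31 infected
Step 5: +3 new -> 34 infected
Step 6: +3 new -> 37 infected
Step 7: +1 new -> 38 infected
Step 8: +0 new -> 38 infected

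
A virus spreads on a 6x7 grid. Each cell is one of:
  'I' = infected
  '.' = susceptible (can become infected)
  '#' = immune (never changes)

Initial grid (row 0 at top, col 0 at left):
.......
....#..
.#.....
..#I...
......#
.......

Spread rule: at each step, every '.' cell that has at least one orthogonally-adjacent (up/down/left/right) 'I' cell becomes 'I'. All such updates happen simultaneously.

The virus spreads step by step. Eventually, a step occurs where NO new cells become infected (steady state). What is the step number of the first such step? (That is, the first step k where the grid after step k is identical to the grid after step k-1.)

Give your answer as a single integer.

Answer: 7

Derivation:
Step 0 (initial): 1 infected
Step 1: +3 new -> 4 infected
Step 2: +7 new -> 11 infected
Step 3: +8 new -> 19 infected
Step 4: +9 new -> 28 infected
Step 5: +7 new -> 35 infected
Step 6: +3 new -> 38 infected
Step 7: +0 new -> 38 infected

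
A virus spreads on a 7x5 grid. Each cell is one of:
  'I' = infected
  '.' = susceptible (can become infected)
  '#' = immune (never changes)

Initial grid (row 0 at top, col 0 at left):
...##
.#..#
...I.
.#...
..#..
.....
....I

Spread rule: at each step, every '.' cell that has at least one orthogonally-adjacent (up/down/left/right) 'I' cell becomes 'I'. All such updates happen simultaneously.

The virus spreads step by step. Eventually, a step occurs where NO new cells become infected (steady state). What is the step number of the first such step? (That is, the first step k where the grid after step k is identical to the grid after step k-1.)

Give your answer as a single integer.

Answer: 6

Derivation:
Step 0 (initial): 2 infected
Step 1: +6 new -> 8 infected
Step 2: +8 new -> 16 infected
Step 3: +4 new -> 20 infected
Step 4: +5 new -> 25 infected
Step 5: +4 new -> 29 infected
Step 6: +0 new -> 29 infected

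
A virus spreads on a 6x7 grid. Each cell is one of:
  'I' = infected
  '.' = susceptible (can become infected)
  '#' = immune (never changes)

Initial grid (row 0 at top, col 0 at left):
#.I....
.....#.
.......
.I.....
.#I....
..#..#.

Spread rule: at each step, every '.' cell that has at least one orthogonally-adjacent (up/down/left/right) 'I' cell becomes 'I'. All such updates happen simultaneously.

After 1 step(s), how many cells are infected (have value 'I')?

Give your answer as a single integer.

Answer: 10

Derivation:
Step 0 (initial): 3 infected
Step 1: +7 new -> 10 infected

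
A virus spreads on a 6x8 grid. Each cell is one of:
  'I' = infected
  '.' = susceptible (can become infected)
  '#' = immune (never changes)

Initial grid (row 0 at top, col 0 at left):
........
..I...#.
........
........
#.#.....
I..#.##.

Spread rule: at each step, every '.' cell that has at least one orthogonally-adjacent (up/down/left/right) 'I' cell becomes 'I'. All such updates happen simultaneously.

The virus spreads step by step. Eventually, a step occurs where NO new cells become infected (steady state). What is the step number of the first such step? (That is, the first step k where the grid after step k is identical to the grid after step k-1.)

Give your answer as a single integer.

Step 0 (initial): 2 infected
Step 1: +5 new -> 7 infected
Step 2: +9 new -> 16 infected
Step 3: +7 new -> 23 infected
Step 4: +5 new -> 28 infected
Step 5: +4 new -> 32 infected
Step 6: +5 new -> 37 infected
Step 7: +3 new -> 40 infected
Step 8: +1 new -> 41 infected
Step 9: +1 new -> 42 infected
Step 10: +0 new -> 42 infected

Answer: 10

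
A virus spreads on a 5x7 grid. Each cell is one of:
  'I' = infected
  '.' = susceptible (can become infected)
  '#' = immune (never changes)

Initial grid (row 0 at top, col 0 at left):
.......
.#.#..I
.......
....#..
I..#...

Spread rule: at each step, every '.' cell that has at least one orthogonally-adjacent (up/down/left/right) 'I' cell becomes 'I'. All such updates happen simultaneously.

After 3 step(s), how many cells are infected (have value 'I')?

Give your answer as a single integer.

Step 0 (initial): 2 infected
Step 1: +5 new -> 7 infected
Step 2: +7 new -> 14 infected
Step 3: +7 new -> 21 infected

Answer: 21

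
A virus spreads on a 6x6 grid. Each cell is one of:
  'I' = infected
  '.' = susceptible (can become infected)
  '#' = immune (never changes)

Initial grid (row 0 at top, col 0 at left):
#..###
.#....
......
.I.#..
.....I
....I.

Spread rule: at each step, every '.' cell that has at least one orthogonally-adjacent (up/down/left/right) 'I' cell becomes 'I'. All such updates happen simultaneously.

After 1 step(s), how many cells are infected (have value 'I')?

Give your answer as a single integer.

Step 0 (initial): 3 infected
Step 1: +8 new -> 11 infected

Answer: 11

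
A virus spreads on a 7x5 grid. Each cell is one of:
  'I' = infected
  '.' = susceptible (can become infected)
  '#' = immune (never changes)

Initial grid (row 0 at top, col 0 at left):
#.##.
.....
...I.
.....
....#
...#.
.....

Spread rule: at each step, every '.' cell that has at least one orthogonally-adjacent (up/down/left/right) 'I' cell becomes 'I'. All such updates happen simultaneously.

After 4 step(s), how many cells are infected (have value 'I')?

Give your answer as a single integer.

Answer: 21

Derivation:
Step 0 (initial): 1 infected
Step 1: +4 new -> 5 infected
Step 2: +6 new -> 11 infected
Step 3: +5 new -> 16 infected
Step 4: +5 new -> 21 infected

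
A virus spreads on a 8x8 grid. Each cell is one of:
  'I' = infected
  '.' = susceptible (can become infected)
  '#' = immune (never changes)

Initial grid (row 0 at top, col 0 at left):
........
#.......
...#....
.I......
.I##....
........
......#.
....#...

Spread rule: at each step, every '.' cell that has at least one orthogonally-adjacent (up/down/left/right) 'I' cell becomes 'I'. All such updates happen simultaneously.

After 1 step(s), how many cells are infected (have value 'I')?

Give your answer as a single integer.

Answer: 7

Derivation:
Step 0 (initial): 2 infected
Step 1: +5 new -> 7 infected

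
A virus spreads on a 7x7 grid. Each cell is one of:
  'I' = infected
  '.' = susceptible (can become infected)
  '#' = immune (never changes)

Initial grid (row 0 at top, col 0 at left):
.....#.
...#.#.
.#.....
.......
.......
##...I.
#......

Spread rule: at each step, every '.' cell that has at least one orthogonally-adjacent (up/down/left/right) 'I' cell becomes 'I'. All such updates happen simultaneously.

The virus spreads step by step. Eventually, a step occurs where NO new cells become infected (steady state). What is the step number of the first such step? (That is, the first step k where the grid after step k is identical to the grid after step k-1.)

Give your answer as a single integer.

Step 0 (initial): 1 infected
Step 1: +4 new -> 5 infected
Step 2: +6 new -> 11 infected
Step 3: +6 new -> 17 infected
Step 4: +5 new -> 22 infected
Step 5: +6 new -> 28 infected
Step 6: +5 new -> 33 infected
Step 7: +3 new -> 36 infected
Step 8: +3 new -> 39 infected
Step 9: +2 new -> 41 infected
Step 10: +1 new -> 42 infected
Step 11: +0 new -> 42 infected

Answer: 11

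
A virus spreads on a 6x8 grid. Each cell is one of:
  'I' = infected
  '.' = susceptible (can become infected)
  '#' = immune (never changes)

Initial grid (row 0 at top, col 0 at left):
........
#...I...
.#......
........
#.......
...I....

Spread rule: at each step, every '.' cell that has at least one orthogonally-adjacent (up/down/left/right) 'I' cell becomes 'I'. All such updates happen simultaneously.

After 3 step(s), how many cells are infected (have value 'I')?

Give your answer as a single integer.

Answer: 33

Derivation:
Step 0 (initial): 2 infected
Step 1: +7 new -> 9 infected
Step 2: +12 new -> 21 infected
Step 3: +12 new -> 33 infected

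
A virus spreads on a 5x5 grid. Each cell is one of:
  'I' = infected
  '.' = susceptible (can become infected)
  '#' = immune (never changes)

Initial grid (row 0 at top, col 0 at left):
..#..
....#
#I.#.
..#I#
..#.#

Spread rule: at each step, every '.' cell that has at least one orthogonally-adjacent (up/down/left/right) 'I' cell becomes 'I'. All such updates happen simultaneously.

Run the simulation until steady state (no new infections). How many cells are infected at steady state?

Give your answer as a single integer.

Step 0 (initial): 2 infected
Step 1: +4 new -> 6 infected
Step 2: +5 new -> 11 infected
Step 3: +3 new -> 14 infected
Step 4: +1 new -> 15 infected
Step 5: +1 new -> 16 infected
Step 6: +0 new -> 16 infected

Answer: 16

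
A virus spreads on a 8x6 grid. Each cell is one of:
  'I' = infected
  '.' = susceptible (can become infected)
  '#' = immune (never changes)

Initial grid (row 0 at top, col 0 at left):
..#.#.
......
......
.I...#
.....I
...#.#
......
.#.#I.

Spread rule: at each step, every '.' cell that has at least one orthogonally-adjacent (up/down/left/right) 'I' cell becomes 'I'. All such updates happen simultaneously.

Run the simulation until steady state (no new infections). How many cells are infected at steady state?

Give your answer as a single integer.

Answer: 41

Derivation:
Step 0 (initial): 3 infected
Step 1: +7 new -> 10 infected
Step 2: +12 new -> 22 infected
Step 3: +9 new -> 31 infected
Step 4: +6 new -> 37 infected
Step 5: +3 new -> 40 infected
Step 6: +1 new -> 41 infected
Step 7: +0 new -> 41 infected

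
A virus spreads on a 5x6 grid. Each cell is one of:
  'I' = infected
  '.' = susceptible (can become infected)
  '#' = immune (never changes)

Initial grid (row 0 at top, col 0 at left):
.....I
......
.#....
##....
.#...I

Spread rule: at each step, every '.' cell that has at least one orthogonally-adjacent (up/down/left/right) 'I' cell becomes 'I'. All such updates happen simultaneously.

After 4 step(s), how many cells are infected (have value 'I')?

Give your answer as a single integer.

Answer: 20

Derivation:
Step 0 (initial): 2 infected
Step 1: +4 new -> 6 infected
Step 2: +5 new -> 11 infected
Step 3: +5 new -> 16 infected
Step 4: +4 new -> 20 infected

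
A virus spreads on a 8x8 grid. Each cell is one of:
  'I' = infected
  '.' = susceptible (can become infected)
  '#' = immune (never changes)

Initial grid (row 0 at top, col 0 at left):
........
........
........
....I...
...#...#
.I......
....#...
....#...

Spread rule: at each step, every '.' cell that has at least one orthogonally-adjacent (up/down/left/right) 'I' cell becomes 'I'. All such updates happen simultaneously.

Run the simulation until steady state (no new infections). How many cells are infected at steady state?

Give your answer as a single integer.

Step 0 (initial): 2 infected
Step 1: +8 new -> 10 infected
Step 2: +14 new -> 24 infected
Step 3: +13 new -> 37 infected
Step 4: +10 new -> 47 infected
Step 5: +8 new -> 55 infected
Step 6: +4 new -> 59 infected
Step 7: +1 new -> 60 infected
Step 8: +0 new -> 60 infected

Answer: 60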